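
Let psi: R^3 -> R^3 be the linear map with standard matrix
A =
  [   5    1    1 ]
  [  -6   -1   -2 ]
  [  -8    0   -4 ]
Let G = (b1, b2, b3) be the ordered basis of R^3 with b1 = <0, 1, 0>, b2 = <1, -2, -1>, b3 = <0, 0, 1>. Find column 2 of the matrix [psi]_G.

<2, 2, -2>

Column 2 of [psi]_G is the G-coordinate vector of psi(b2).
In standard coordinates psi(b2) = A b2 = <2, -2, -4>.
Converting to G: <2, -2, -4> = 2b1 + 2b2 - 2b3, so the coordinate vector is <2, 2, -2>.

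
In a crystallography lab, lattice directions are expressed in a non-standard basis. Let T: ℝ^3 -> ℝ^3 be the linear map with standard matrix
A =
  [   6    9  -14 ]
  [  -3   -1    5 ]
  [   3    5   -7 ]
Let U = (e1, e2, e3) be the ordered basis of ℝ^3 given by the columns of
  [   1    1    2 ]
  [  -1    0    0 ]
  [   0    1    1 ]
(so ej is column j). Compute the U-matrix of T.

[[2, -2, 1], [1, -2, 1], [-3, -2, -2]]

With P the matrix whose columns are e1, ..., e3, [T]_U = P^(-1) A P.
Column by column: T(e1) = A e1 = [-3, -2, -2]; its U-coordinates [2, 1, -3] give column 1.
Continuing for each basis vector yields [T]_U = [[2, -2, 1], [1, -2, 1], [-3, -2, -2]].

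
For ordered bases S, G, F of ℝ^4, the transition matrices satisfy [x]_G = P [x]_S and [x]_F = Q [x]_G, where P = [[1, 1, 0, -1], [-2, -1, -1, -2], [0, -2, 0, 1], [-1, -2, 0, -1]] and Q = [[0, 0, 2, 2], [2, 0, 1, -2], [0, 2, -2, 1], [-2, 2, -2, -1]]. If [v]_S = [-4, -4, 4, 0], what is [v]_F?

[40, -32, 12, 4]

Apply P to get G-coordinates [-8, 8, 8, 12], then Q to get F-coordinates.
The result is [v]_F = [40, -32, 12, 4].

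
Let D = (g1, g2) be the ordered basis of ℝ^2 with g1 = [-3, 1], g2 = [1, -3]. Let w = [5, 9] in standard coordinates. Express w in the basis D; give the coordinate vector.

[-3, -4]

[w]_D is the unique c with M c = w, where M has columns g1, g2.
System: -3c_1 + c_2 = 5, c_1 - 3c_2 = 9; solving gives c_1 = -3, c_2 = -4.
Check: -3g1 - 4g2 = [5, 9].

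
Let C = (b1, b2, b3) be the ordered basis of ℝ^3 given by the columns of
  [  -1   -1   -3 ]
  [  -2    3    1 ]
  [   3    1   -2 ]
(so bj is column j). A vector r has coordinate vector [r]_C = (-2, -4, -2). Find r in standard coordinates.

(12, -10, -6)

The coordinates say r = -2b1 - 4b2 - 2b3; adding the scaled basis vectors gives (12, -10, -6).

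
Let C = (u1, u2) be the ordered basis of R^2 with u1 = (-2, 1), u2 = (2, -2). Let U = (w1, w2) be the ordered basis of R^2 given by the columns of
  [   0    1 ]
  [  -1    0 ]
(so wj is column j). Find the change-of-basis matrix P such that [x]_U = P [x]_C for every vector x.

[[-1, 2], [-2, 2]]

Let M have columns uj and N have columns wj. Then for every x, N [x]_U = x = M [x]_C, so P = N^(-1) M.
Since det N = 1, N^(-1) has integer entries; multiplying gives P = [[-1, 2], [-2, 2]].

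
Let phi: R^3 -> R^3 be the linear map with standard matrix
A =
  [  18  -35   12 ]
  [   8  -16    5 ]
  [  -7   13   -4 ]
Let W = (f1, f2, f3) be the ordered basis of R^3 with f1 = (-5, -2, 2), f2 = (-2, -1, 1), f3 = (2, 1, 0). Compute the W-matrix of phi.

[[0, -1, -1], [1, -1, 1], [3, 2, -1]]

With P the matrix whose columns are f1, ..., f3, [phi]_W = P^(-1) A P.
Column by column: phi(f1) = A f1 = (4, 2, 1); its W-coordinates (0, 1, 3) give column 1.
Continuing for each basis vector yields [phi]_W = [[0, -1, -1], [1, -1, 1], [3, 2, -1]].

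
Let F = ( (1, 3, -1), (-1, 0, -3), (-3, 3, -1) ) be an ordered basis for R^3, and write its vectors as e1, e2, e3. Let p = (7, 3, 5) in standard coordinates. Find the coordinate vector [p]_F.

We seek scalars with c_1 e1 + ... + c_3 e3 = p; equivalently solve M c = p where the columns of M are e1, ..., e3.
Row-reducing the augmented matrix [M | p] gives c = (2, -2, -1).
Check: 2e1 - 2e2 - e3 = (7, 3, 5).

(2, -2, -1)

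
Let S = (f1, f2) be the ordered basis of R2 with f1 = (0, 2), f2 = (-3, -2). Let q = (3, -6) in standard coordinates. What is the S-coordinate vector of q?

Write q = c_1 f1 + c_2 f2 and solve for the c_i.
System: 0c_1 - 3c_2 = 3, 2c_1 - 2c_2 = -6; solving gives c_1 = -4, c_2 = -1.
Check: -4f1 - f2 = (3, -6).

(-4, -1)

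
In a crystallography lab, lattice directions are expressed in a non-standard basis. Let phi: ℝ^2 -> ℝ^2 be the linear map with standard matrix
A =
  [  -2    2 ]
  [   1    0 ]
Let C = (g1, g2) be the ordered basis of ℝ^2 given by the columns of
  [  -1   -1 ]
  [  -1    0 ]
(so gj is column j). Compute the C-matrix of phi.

[[1, 1], [-1, -3]]

The j-th column of [phi]_C is [phi(gj)]_C.
phi(g1) = A g1 = [0, -1] = g1 - g2, so column 1 is [1, -1].
Repeating for g2 and assembling the columns gives [[1, 1], [-1, -3]].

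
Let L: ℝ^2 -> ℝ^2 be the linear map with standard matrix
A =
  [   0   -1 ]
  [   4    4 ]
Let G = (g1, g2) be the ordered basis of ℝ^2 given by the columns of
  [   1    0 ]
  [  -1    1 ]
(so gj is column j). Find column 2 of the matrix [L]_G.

Compute L(g2) = A g2 = <-1, 4> in standard coordinates.
Then write this in G-coordinates: solve for y in y_1 g1 + y_2 g2 = <-1, 4>.
This gives y = <-1, 3>, which is column 2 of [L]_G.

<-1, 3>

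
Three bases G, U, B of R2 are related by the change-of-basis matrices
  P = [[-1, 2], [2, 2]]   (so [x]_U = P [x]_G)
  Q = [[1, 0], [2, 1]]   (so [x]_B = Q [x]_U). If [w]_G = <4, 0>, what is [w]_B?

<-4, 0>

Composing the changes, [w]_B = Q P [w]_G.
Q P = [[-1, 2], [0, 6]]; applying this to <4, 0> gives <-4, 0>.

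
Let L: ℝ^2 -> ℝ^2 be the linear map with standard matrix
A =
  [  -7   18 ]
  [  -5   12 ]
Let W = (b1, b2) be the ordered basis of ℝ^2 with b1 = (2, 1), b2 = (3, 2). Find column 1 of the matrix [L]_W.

(2, 0)

Column 1 of [L]_W is the W-coordinate vector of L(b1).
In standard coordinates L(b1) = A b1 = (4, 2).
Converting to W: (4, 2) = 2b1 + 0·b2, so the coordinate vector is (2, 0).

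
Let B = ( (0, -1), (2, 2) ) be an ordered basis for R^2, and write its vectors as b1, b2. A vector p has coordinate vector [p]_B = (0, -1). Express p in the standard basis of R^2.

By definition p = 0·b1 - b2.
Summing componentwise gives (-2, -2).

(-2, -2)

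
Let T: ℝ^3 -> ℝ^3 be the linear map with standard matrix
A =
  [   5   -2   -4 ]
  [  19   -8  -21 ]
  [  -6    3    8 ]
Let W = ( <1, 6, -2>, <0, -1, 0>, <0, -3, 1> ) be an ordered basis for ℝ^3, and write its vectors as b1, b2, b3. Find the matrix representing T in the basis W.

Let P have columns b1, ..., b3. Then [T]_W = P^(-1) A P.
Here det P = -1, so P^(-1) is integer; computing A P first and then P^(-1)(A P) gives [[1, 2, 2], [-1, 1, 0], [-2, 1, 3]].

[[1, 2, 2], [-1, 1, 0], [-2, 1, 3]]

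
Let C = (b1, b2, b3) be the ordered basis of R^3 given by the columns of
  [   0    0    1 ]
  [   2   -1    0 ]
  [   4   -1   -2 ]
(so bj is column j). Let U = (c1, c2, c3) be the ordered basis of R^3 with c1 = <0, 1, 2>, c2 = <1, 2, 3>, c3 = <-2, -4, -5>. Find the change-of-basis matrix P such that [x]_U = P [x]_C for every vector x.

Column j of P is [bj]_U, since P maps C-coordinates to U-coordinates.
Expressing b1 in U: b1 = 2c1 + 0·c2 + 0·c3, so column 1 of P is <2, 0, 0>.
Doing the same for each bj gives P = [[2, -1, -2], [0, 2, -1], [0, 1, -1]].

[[2, -1, -2], [0, 2, -1], [0, 1, -1]]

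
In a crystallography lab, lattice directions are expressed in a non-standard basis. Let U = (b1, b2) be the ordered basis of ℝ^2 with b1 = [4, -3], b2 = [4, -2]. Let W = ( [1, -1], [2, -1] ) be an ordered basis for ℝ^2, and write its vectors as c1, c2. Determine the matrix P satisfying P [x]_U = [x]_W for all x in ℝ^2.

[[2, 0], [1, 2]]

Column j of P is [bj]_W, since P maps U-coordinates to W-coordinates.
Expressing b1 in W: b1 = 2c1 + c2, so column 1 of P is [2, 1].
Doing the same for each bj gives P = [[2, 0], [1, 2]].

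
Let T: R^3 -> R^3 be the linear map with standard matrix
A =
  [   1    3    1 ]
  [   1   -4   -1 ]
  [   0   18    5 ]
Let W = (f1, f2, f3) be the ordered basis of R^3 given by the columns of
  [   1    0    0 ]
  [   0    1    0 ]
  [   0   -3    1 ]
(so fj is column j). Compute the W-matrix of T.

[[1, 0, 1], [1, -1, -1], [3, 0, 2]]

With P the matrix whose columns are f1, ..., f3, [T]_W = P^(-1) A P.
Column by column: T(f1) = A f1 = [1, 1, 0]; its W-coordinates [1, 1, 3] give column 1.
Continuing for each basis vector yields [T]_W = [[1, 0, 1], [1, -1, -1], [3, 0, 2]].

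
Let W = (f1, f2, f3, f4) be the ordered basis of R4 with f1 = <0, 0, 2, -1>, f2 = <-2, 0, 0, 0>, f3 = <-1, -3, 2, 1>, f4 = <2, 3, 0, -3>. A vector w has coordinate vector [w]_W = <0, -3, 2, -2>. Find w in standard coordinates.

The coordinates say w = 0·f1 - 3f2 + 2f3 - 2f4; adding the scaled basis vectors gives <0, -12, 4, 8>.

<0, -12, 4, 8>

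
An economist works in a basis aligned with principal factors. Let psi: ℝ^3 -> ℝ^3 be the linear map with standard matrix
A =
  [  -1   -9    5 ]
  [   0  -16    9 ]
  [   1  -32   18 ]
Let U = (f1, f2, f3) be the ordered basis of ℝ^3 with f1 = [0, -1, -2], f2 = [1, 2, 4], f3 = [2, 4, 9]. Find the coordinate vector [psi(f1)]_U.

[0, -1, 0]

Compute psi(f1) = A f1 = [-1, -2, -4] in standard coordinates.
Then write this in U-coordinates: solve for y in y_1 f1 + ... + y_3 f3 = [-1, -2, -4].
This gives y = [0, -1, 0], which is column 1 of [psi]_U.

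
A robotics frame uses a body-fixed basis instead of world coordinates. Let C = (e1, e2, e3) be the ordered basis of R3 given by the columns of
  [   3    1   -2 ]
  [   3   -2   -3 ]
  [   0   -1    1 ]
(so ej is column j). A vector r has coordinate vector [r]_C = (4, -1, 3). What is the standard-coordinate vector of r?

(5, 5, 4)

The coordinates say r = 4e1 - e2 + 3e3; adding the scaled basis vectors gives (5, 5, 4).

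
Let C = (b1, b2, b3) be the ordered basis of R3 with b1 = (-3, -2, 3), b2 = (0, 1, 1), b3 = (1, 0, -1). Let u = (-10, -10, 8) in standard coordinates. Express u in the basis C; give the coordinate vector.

[u]_C is the unique c with M c = u, where M has columns b1, ..., b3.
Gaussian elimination on [M | u] yields c = (4, -2, 2).
Check: 4b1 - 2b2 + 2b3 = (-10, -10, 8).

(4, -2, 2)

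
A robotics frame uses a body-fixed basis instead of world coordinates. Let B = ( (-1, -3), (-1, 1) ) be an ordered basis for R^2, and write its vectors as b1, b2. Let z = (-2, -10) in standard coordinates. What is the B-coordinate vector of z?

(3, -1)

Write z = c_1 b1 + c_2 b2 and solve for the c_i.
System: -c_1 - c_2 = -2, -3c_1 + c_2 = -10; solving gives c_1 = 3, c_2 = -1.
Check: 3b1 - b2 = (-2, -10).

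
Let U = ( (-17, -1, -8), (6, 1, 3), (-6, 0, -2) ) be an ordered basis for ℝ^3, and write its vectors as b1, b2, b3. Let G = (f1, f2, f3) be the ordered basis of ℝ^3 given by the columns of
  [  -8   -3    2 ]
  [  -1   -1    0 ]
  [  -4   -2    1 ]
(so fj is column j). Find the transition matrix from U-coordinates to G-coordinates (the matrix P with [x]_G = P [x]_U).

Column j of P is [bj]_G, since P maps U-coordinates to G-coordinates.
Expressing b1 in G: b1 = 2f1 - f2 - 2f3, so column 1 of P is (2, -1, -2).
Doing the same for each bj gives P = [[2, -1, 2], [-1, 0, -2], [-2, -1, 2]].

[[2, -1, 2], [-1, 0, -2], [-2, -1, 2]]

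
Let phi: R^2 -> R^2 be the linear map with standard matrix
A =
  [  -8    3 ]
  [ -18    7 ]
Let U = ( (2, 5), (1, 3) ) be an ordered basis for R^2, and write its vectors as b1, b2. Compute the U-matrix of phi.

Let P have columns b1, b2. Then [phi]_U = P^(-1) A P.
Here det P = 1, so P^(-1) is integer; computing A P first and then P^(-1)(A P) gives [[-2, 0], [3, 1]].

[[-2, 0], [3, 1]]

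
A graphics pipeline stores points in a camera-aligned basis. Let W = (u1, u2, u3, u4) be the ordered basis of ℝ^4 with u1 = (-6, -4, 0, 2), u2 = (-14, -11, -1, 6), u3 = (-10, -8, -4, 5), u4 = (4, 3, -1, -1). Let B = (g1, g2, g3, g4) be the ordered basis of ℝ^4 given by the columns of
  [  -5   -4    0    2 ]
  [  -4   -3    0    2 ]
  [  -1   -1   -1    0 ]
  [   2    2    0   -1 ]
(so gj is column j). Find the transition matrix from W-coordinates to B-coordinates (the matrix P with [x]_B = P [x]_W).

[[2, 2, 0, -2], [0, 1, 2, 1], [-2, -2, 2, 2], [2, 0, -1, -1]]

Take x = uj: its W-coordinates are the j-th standard unit vector, so P e_j — column j of P — equals [uj]_B.
u1 = 2g1 + 0·g2 - 2g3 + 2g4, giving column 1 = (2, 0, -2, 2); repeating for each j gives P = [[2, 2, 0, -2], [0, 1, 2, 1], [-2, -2, 2, 2], [2, 0, -1, -1]].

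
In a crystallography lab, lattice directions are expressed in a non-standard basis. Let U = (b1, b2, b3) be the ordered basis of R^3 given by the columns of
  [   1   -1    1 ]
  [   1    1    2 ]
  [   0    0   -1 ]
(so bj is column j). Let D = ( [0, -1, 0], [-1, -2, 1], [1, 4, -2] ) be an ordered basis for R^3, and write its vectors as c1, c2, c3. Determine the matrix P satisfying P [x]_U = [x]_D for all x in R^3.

[[-1, -1, 0], [-2, 2, -1], [-1, 1, 0]]

Let M have columns bj and N have columns cj. Then for every x, N [x]_D = x = M [x]_U, so P = N^(-1) M.
Since det N = 1, N^(-1) has integer entries; multiplying gives P = [[-1, -1, 0], [-2, 2, -1], [-1, 1, 0]].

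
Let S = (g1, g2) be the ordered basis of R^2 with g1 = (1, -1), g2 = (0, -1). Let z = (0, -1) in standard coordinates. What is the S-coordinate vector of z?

Write z = c_1 g1 + c_2 g2 and solve for the c_i.
System: c_1 + 0c_2 = 0, -c_1 - c_2 = -1; solving gives c_1 = 0, c_2 = 1.
Check: 0·g1 + g2 = (0, -1).

(0, 1)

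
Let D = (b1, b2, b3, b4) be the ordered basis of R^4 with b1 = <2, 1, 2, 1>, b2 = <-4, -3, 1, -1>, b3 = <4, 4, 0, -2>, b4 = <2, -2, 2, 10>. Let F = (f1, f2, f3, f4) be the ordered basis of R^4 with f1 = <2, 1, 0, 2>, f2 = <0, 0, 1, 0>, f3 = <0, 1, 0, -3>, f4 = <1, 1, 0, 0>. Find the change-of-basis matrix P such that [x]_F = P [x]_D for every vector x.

[[2, -2, 2, 2], [2, 1, 0, 2], [1, -1, 2, -2], [-2, 0, 0, -2]]

Column j of P is [bj]_F, since P maps D-coordinates to F-coordinates.
Expressing b1 in F: b1 = 2f1 + 2f2 + f3 - 2f4, so column 1 of P is <2, 2, 1, -2>.
Doing the same for each bj gives P = [[2, -2, 2, 2], [2, 1, 0, 2], [1, -1, 2, -2], [-2, 0, 0, -2]].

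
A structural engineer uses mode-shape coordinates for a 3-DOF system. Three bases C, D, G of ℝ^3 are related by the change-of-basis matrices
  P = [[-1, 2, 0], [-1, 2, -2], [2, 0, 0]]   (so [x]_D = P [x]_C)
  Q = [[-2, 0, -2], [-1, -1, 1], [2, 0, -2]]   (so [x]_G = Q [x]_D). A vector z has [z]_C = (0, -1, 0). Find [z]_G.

(4, 4, -4)

Apply P to get D-coordinates (-2, -2, 0), then Q to get G-coordinates.
The result is [z]_G = (4, 4, -4).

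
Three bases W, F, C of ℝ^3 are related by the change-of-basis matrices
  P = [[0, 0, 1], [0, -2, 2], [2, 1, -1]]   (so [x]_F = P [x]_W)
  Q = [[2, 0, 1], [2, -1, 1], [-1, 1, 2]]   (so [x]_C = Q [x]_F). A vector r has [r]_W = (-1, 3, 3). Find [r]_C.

(4, 4, -7)

Apply P to get F-coordinates (3, 0, -2), then Q to get C-coordinates.
The result is [r]_C = (4, 4, -7).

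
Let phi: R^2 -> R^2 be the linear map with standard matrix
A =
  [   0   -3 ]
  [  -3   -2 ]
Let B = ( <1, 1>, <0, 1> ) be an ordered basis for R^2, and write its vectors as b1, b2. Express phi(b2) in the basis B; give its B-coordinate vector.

<-3, 1>

Column 2 of [phi]_B is the B-coordinate vector of phi(b2).
In standard coordinates phi(b2) = A b2 = <-3, -2>.
Converting to B: <-3, -2> = -3b1 + b2, so the coordinate vector is <-3, 1>.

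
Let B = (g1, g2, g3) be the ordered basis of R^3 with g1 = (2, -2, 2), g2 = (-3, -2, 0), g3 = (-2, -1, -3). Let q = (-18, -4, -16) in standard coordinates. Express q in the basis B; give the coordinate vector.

(-2, 2, 4)

We seek scalars with c_1 g1 + ... + c_3 g3 = q; equivalently solve M c = q where the columns of M are g1, ..., g3.
Solving this 3x3 system gives c = (-2, 2, 4).
Check: -2g1 + 2g2 + 4g3 = (-18, -4, -16).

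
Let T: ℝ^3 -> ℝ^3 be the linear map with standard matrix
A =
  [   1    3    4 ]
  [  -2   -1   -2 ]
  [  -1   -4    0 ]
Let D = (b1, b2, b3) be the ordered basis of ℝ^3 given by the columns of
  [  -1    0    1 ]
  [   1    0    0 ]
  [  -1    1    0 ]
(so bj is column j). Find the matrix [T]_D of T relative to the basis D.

[[3, -2, -2], [0, -2, -3], [1, 2, -1]]

Let P have columns b1, ..., b3. Then [T]_D = P^(-1) A P.
Here det P = 1, so P^(-1) is integer; computing A P first and then P^(-1)(A P) gives [[3, -2, -2], [0, -2, -3], [1, 2, -1]].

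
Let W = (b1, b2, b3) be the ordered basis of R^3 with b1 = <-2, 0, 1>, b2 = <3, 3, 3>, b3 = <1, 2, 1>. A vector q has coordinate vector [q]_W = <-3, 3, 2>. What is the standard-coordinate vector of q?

By definition q = -3b1 + 3b2 + 2b3.
Summing componentwise gives <17, 13, 8>.

<17, 13, 8>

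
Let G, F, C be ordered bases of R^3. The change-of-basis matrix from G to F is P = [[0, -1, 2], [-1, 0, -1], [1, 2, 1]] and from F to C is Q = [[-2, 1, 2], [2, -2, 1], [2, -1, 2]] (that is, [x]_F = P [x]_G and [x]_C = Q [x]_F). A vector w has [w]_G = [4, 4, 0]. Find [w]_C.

Composing the changes, [w]_C = Q P [w]_G.
Q P = [[1, 6, -3], [3, 0, 7], [3, 2, 7]]; applying this to [4, 4, 0] gives [28, 12, 20].

[28, 12, 20]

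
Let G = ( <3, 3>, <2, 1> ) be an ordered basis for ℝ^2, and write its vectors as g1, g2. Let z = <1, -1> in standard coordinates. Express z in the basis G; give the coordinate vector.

We seek scalars with c_1 g1 + c_2 g2 = z; equivalently solve M c = z where the columns of M are g1, g2.
System: 3c_1 + 2c_2 = 1, 3c_1 + c_2 = -1; solving gives c_1 = -1, c_2 = 2.
Check: -g1 + 2g2 = <1, -1>.

<-1, 2>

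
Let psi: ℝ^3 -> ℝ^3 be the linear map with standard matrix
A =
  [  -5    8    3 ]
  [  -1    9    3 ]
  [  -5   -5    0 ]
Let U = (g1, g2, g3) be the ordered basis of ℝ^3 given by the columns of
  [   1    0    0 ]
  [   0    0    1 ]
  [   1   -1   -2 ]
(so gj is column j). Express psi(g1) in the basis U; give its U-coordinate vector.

Compute psi(g1) = A g1 = (-2, 2, -5) in standard coordinates.
Then write this in U-coordinates: solve for y in y_1 g1 + ... + y_3 g3 = (-2, 2, -5).
This gives y = (-2, -1, 2), which is column 1 of [psi]_U.

(-2, -1, 2)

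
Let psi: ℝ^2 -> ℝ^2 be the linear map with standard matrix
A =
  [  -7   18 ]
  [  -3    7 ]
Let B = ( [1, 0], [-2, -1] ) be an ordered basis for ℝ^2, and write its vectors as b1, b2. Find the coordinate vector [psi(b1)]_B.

[-1, 3]

Compute psi(b1) = A b1 = [-7, -3] in standard coordinates.
Then write this in B-coordinates: solve for y in y_1 b1 + y_2 b2 = [-7, -3].
This gives y = [-1, 3], which is column 1 of [psi]_B.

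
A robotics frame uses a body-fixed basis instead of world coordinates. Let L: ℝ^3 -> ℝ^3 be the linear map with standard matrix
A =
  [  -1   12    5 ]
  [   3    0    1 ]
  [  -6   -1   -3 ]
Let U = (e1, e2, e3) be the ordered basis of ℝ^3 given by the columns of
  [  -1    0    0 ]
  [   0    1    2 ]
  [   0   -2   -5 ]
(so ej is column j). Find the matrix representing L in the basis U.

The j-th column of [L]_U is [L(ej)]_U.
L(e1) = A e1 = <1, -3, 6> = -e1 - 3e2 + 0·e3, so column 1 is <-1, -3, 0>.
Repeating for e2, e3 and assembling the columns gives [[-1, -2, 1], [-3, 0, 1], [0, -1, -3]].

[[-1, -2, 1], [-3, 0, 1], [0, -1, -3]]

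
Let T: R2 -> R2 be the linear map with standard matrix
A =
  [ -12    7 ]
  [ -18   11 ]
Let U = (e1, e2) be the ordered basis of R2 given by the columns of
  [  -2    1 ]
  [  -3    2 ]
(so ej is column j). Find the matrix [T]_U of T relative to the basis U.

Let P have columns e1, e2. Then [T]_U = P^(-1) A P.
Here det P = -1, so P^(-1) is integer; computing A P first and then P^(-1)(A P) gives [[-3, 0], [-3, 2]].

[[-3, 0], [-3, 2]]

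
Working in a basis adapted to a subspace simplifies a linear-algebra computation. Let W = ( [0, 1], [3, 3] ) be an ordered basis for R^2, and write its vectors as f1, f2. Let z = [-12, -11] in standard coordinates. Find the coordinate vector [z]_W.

Write z = c_1 f1 + c_2 f2 and solve for the c_i.
System: 0c_1 + 3c_2 = -12, c_1 + 3c_2 = -11; solving gives c_1 = 1, c_2 = -4.
Check: f1 - 4f2 = [-12, -11].

[1, -4]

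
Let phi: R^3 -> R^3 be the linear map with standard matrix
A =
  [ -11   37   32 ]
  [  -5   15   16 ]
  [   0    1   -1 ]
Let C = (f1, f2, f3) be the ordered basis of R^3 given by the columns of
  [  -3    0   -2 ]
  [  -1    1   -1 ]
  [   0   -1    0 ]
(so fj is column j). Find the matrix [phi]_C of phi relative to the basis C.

With P the matrix whose columns are f1, ..., f3, [phi]_C = P^(-1) A P.
Column by column: phi(f1) = A f1 = (-4, 0, -1); its C-coordinates (2, 1, -1) give column 1.
Continuing for each basis vector yields [phi]_C = [[2, -3, 3], [1, -2, 1], [-1, 2, 3]].

[[2, -3, 3], [1, -2, 1], [-1, 2, 3]]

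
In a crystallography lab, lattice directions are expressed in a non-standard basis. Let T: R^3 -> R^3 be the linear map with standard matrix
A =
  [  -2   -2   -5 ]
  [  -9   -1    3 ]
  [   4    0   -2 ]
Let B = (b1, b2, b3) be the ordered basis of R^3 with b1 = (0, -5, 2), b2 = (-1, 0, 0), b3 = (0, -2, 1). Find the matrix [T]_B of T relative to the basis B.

[[-3, -1, -1], [0, -2, 1], [2, -2, 0]]

Let P have columns b1, ..., b3. Then [T]_B = P^(-1) A P.
Here det P = -1, so P^(-1) is integer; computing A P first and then P^(-1)(A P) gives [[-3, -1, -1], [0, -2, 1], [2, -2, 0]].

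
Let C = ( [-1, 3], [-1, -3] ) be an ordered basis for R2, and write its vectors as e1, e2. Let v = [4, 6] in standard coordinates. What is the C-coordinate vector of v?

[-1, -3]

We seek scalars with c_1 e1 + c_2 e2 = v; equivalently solve M c = v where the columns of M are e1, e2.
System: -c_1 - c_2 = 4, 3c_1 - 3c_2 = 6; solving gives c_1 = -1, c_2 = -3.
Check: -e1 - 3e2 = [4, 6].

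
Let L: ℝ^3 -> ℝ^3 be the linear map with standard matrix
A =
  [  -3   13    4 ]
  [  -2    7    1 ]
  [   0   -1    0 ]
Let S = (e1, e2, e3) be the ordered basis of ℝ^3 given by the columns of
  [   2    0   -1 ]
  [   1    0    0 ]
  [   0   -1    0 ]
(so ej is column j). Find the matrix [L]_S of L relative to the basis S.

[[3, -1, 2], [1, 0, 0], [-1, 2, 1]]

Let P have columns e1, ..., e3. Then [L]_S = P^(-1) A P.
Here det P = 1, so P^(-1) is integer; computing A P first and then P^(-1)(A P) gives [[3, -1, 2], [1, 0, 0], [-1, 2, 1]].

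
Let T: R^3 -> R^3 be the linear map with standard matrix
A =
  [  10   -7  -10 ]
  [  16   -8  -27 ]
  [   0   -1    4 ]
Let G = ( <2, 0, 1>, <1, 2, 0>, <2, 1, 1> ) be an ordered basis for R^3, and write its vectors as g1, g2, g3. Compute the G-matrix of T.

Let P have columns g1, ..., g3. Then [T]_G = P^(-1) A P.
Here det P = 1, so P^(-1) is integer; computing A P first and then P^(-1)(A P) gives [[3, -2, 0], [2, 0, -3], [1, 0, 3]].

[[3, -2, 0], [2, 0, -3], [1, 0, 3]]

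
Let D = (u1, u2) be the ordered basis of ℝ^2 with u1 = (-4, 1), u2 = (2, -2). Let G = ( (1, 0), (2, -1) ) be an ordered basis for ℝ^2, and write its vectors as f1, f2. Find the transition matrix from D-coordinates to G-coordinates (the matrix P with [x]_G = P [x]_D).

[[-2, -2], [-1, 2]]

Let M have columns uj and N have columns fj. Then for every x, N [x]_G = x = M [x]_D, so P = N^(-1) M.
Since det N = -1, N^(-1) has integer entries; multiplying gives P = [[-2, -2], [-1, 2]].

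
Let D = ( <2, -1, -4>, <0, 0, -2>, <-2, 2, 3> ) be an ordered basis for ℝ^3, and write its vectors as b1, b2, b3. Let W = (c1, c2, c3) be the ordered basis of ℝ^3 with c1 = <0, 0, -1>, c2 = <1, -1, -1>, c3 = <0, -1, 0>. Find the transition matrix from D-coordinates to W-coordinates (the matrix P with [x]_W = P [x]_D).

Let M have columns bj and N have columns cj. Then for every x, N [x]_W = x = M [x]_D, so P = N^(-1) M.
Since det N = 1, N^(-1) has integer entries; multiplying gives P = [[2, 2, -1], [2, 0, -2], [-1, 0, 0]].

[[2, 2, -1], [2, 0, -2], [-1, 0, 0]]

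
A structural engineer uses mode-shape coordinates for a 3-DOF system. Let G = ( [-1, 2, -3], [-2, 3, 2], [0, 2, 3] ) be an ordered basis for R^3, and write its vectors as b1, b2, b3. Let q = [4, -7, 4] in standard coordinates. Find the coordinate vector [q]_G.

We seek scalars with c_1 b1 + ... + c_3 b3 = q; equivalently solve M c = q where the columns of M are b1, ..., b3.
Row-reducing the augmented matrix [M | q] gives c = (-2, -1, 0).
Check: -2b1 - b2 + 0·b3 = [4, -7, 4].

[-2, -1, 0]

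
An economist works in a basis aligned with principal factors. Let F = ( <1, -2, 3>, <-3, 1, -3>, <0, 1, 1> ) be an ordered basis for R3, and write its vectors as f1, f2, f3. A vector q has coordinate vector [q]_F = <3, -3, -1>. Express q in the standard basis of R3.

<12, -10, 17>

The coordinates say q = 3f1 - 3f2 - f3; adding the scaled basis vectors gives <12, -10, 17>.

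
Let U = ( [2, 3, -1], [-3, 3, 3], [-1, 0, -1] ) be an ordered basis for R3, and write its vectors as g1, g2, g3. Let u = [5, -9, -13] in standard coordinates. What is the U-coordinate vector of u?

[u]_U is the unique c with M c = u, where M has columns g1, ..., g3.
Gaussian elimination on [M | u] yields c = (0, -3, 4).
Check: 0·g1 - 3g2 + 4g3 = [5, -9, -13].

[0, -3, 4]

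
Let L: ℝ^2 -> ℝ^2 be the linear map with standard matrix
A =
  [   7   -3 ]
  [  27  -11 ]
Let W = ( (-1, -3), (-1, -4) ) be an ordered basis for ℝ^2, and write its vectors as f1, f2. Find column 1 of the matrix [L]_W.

Compute L(f1) = A f1 = (2, 6) in standard coordinates.
Then write this in W-coordinates: solve for y in y_1 f1 + y_2 f2 = (2, 6).
This gives y = (-2, 0), which is column 1 of [L]_W.

(-2, 0)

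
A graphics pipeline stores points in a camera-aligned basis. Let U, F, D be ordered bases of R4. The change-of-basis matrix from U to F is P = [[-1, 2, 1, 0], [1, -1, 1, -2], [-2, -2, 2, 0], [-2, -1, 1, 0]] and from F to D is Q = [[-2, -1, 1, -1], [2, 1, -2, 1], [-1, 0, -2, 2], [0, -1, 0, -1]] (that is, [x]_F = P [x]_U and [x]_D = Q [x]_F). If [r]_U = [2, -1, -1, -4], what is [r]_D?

Composing the changes, [r]_D = Q P [r]_U.
Q P = [[1, -4, -2, 2], [1, 6, 0, -2], [1, 0, -3, 0], [1, 2, -2, 2]]; applying this to [2, -1, -1, -4] gives [0, 4, 5, -6].

[0, 4, 5, -6]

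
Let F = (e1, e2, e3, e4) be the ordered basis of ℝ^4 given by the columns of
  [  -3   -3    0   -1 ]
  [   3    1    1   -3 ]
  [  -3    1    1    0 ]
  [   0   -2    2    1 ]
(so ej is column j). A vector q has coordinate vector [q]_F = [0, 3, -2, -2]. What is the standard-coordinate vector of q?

The coordinates say q = 0·e1 + 3e2 - 2e3 - 2e4; adding the scaled basis vectors gives [-7, 7, 1, -12].

[-7, 7, 1, -12]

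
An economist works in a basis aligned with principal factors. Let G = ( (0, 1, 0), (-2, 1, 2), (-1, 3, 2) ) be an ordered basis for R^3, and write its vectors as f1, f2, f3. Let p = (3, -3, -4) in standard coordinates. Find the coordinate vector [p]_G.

Write p = c_1 f1 + ... + c_3 f3 and solve for the c_i.
Row-reducing the augmented matrix [M | p] gives c = (1, -1, -1).
Check: f1 - f2 - f3 = (3, -3, -4).

(1, -1, -1)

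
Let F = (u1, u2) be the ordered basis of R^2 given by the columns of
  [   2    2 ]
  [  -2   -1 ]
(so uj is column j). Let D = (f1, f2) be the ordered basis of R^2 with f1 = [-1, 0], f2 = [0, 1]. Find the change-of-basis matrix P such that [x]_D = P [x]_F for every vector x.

[[-2, -2], [-2, -1]]

Take x = uj: its F-coordinates are the j-th standard unit vector, so P e_j — column j of P — equals [uj]_D.
u1 = -2f1 - 2f2, giving column 1 = [-2, -2]; repeating for each j gives P = [[-2, -2], [-2, -1]].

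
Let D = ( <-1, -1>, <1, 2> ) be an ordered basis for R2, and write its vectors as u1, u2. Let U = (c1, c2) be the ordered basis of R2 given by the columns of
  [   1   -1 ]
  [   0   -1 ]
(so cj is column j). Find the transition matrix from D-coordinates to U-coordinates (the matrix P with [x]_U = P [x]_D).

[[0, -1], [1, -2]]

Column j of P is [uj]_U, since P maps D-coordinates to U-coordinates.
Expressing u1 in U: u1 = 0·c1 + c2, so column 1 of P is <0, 1>.
Doing the same for each uj gives P = [[0, -1], [1, -2]].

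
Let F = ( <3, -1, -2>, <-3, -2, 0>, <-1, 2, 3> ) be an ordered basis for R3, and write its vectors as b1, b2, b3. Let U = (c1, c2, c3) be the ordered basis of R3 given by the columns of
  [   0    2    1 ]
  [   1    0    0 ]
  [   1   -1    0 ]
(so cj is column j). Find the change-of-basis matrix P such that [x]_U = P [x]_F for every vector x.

[[-1, -2, 2], [1, -2, -1], [1, 1, 1]]

Let M have columns bj and N have columns cj. Then for every x, N [x]_U = x = M [x]_F, so P = N^(-1) M.
Since det N = -1, N^(-1) has integer entries; multiplying gives P = [[-1, -2, 2], [1, -2, -1], [1, 1, 1]].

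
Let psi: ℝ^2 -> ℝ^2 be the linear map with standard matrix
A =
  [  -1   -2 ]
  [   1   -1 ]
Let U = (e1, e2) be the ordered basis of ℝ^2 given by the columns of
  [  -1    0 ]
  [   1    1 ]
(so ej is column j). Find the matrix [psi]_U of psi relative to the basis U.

With P the matrix whose columns are e1, e2, [psi]_U = P^(-1) A P.
Column by column: psi(e1) = A e1 = [-1, -2]; its U-coordinates [1, -3] give column 1.
Continuing for each basis vector yields [psi]_U = [[1, 2], [-3, -3]].

[[1, 2], [-3, -3]]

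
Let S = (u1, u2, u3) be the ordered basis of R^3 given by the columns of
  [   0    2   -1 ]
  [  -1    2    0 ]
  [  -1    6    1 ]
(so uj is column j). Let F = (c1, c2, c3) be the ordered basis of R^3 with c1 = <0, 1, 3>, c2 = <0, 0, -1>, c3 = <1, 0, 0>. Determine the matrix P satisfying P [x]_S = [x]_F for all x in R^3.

[[-1, 2, 0], [-2, 0, -1], [0, 2, -1]]

Let M have columns uj and N have columns cj. Then for every x, N [x]_F = x = M [x]_S, so P = N^(-1) M.
Since det N = -1, N^(-1) has integer entries; multiplying gives P = [[-1, 2, 0], [-2, 0, -1], [0, 2, -1]].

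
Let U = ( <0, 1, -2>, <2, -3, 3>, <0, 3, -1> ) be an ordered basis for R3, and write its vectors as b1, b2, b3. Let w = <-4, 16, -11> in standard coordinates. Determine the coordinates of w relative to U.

<1, -2, 3>

Write w = c_1 b1 + ... + c_3 b3 and solve for the c_i.
Solving this 3x3 system gives c = (1, -2, 3).
Check: b1 - 2b2 + 3b3 = <-4, 16, -11>.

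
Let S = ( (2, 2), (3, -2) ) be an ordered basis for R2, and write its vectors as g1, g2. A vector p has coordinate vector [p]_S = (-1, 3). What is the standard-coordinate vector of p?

(7, -8)

By definition p = -g1 + 3g2.
Summing componentwise gives (7, -8).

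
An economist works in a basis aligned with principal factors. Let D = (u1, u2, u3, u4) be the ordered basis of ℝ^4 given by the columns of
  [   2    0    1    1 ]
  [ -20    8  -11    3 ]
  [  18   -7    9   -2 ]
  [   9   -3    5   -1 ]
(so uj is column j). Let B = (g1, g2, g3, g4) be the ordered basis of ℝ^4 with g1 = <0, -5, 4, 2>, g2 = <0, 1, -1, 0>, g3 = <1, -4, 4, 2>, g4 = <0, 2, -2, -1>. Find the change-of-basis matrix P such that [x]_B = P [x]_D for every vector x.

Let M have columns uj and N have columns gj. Then for every x, N [x]_B = x = M [x]_D, so P = N^(-1) M.
Since det N = -1, N^(-1) has integer entries; multiplying gives P = [[2, -1, 2, -1], [0, 1, 1, 0], [2, 0, 1, 1], [-1, 1, 1, 1]].

[[2, -1, 2, -1], [0, 1, 1, 0], [2, 0, 1, 1], [-1, 1, 1, 1]]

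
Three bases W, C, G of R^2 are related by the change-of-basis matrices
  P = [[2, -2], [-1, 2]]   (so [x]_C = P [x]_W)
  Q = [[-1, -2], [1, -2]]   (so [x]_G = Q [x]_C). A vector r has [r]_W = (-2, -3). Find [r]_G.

(6, 10)

First [r]_C = P [r]_W = (2, -4).
Then [r]_G = Q [r]_C = (6, 10).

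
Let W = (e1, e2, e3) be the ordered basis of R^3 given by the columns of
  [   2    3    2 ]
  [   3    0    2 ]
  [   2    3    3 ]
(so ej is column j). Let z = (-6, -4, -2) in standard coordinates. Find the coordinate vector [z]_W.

[z]_W is the unique c with M c = z, where M has columns e1, ..., e3.
Row-reducing the augmented matrix [M | z] gives c = (-4, -2, 4).
Check: -4e1 - 2e2 + 4e3 = (-6, -4, -2).

(-4, -2, 4)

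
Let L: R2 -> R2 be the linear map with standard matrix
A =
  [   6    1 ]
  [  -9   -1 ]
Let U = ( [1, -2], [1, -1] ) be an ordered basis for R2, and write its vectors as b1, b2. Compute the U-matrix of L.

[[3, 3], [1, 2]]

The j-th column of [L]_U is [L(bj)]_U.
L(b1) = A b1 = [4, -7] = 3b1 + b2, so column 1 is [3, 1].
Repeating for b2 and assembling the columns gives [[3, 3], [1, 2]].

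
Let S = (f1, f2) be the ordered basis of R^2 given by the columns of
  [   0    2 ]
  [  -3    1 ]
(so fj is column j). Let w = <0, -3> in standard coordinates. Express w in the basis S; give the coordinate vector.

[w]_S is the unique c with M c = w, where M has columns f1, f2.
System: 0c_1 + 2c_2 = 0, -3c_1 + c_2 = -3; solving gives c_1 = 1, c_2 = 0.
Check: f1 + 0·f2 = <0, -3>.

<1, 0>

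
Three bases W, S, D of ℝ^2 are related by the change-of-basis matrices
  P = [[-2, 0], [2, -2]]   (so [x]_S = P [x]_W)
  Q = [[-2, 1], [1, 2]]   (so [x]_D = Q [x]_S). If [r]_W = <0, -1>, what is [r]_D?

Composing the changes, [r]_D = Q P [r]_W.
Q P = [[6, -2], [2, -4]]; applying this to <0, -1> gives <2, 4>.

<2, 4>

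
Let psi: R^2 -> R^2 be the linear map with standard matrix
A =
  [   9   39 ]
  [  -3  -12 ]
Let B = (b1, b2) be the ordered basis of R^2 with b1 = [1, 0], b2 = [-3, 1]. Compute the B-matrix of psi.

[[0, 3], [-3, -3]]

With P the matrix whose columns are b1, b2, [psi]_B = P^(-1) A P.
Column by column: psi(b1) = A b1 = [9, -3]; its B-coordinates [0, -3] give column 1.
Continuing for each basis vector yields [psi]_B = [[0, 3], [-3, -3]].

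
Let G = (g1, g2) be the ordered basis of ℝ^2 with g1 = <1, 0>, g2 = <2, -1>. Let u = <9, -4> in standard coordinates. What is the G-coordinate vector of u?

[u]_G is the unique c with M c = u, where M has columns g1, g2.
System: c_1 + 2c_2 = 9, 0c_1 - c_2 = -4; solving gives c_1 = 1, c_2 = 4.
Check: g1 + 4g2 = <9, -4>.

<1, 4>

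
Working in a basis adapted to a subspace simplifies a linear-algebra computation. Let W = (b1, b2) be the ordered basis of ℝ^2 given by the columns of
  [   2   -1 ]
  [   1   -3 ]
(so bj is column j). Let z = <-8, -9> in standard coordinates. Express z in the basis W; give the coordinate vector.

<-3, 2>

Write z = c_1 b1 + c_2 b2 and solve for the c_i.
System: 2c_1 - c_2 = -8, c_1 - 3c_2 = -9; solving gives c_1 = -3, c_2 = 2.
Check: -3b1 + 2b2 = <-8, -9>.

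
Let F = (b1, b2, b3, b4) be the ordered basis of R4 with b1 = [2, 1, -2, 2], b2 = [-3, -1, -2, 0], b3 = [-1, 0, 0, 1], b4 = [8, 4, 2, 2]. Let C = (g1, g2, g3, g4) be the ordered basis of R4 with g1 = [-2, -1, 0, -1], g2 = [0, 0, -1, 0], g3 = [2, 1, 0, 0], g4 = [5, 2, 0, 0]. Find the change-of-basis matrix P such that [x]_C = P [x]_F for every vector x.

Column j of P is [bj]_C, since P maps F-coordinates to C-coordinates.
Expressing b1 in C: b1 = -2g1 + 2g2 - g3 + 0·g4, so column 1 of P is [-2, 2, -1, 0].
Doing the same for each bj gives P = [[-2, 0, -1, -2], [2, 2, 0, -2], [-1, 1, 1, 2], [0, -1, -1, 0]].

[[-2, 0, -1, -2], [2, 2, 0, -2], [-1, 1, 1, 2], [0, -1, -1, 0]]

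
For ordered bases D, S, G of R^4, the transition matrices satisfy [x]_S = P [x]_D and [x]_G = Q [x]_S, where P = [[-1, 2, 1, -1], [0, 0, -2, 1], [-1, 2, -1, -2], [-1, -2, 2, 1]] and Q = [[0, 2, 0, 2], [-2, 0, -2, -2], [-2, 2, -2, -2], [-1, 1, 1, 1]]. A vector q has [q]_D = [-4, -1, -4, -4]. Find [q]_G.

[-4, -20, -12, 10]

First [q]_S = P [q]_D = [2, 4, 14, -6].
Then [q]_G = Q [q]_S = [-4, -20, -12, 10].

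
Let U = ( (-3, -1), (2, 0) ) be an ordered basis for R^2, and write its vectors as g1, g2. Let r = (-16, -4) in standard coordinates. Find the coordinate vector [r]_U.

(4, -2)

We seek scalars with c_1 g1 + c_2 g2 = r; equivalently solve M c = r where the columns of M are g1, g2.
System: -3c_1 + 2c_2 = -16, -c_1 + 0c_2 = -4; solving gives c_1 = 4, c_2 = -2.
Check: 4g1 - 2g2 = (-16, -4).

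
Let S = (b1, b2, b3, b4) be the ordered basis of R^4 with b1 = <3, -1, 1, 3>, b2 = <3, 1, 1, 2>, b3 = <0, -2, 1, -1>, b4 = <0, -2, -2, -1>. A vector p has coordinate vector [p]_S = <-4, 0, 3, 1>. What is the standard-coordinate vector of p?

By definition p = -4b1 + 0·b2 + 3b3 + b4.
Summing componentwise gives <-12, -4, -3, -16>.

<-12, -4, -3, -16>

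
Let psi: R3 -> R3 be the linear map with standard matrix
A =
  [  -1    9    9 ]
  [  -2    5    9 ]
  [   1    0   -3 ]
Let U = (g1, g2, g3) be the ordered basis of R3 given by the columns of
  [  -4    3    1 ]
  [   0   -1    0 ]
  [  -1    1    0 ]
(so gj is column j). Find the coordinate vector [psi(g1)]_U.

Column 1 of [psi]_U is the U-coordinate vector of psi(g1).
In standard coordinates psi(g1) = A g1 = (-5, -1, -1).
Converting to U: (-5, -1, -1) = 2g1 + g2 + 0·g3, so the coordinate vector is (2, 1, 0).

(2, 1, 0)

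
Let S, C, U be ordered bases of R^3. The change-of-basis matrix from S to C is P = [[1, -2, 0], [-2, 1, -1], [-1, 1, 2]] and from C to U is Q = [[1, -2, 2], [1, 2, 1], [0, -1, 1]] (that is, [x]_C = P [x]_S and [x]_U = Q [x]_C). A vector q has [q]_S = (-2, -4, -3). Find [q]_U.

First [q]_C = P [q]_S = (6, 3, -8).
Then [q]_U = Q [q]_C = (-16, 4, -11).

(-16, 4, -11)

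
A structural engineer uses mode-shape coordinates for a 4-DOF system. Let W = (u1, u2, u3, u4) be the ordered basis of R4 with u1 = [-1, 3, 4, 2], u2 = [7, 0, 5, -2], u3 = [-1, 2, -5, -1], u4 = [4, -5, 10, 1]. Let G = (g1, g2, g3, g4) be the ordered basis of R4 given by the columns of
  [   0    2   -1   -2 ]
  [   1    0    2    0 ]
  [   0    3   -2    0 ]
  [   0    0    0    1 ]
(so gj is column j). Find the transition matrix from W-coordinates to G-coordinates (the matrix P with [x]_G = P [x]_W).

Column j of P is [uj]_G, since P maps W-coordinates to G-coordinates.
Expressing u1 in G: u1 = g1 + 2g2 + g3 + 2g4, so column 1 of P is [1, 2, 1, 2].
Doing the same for each uj gives P = [[1, 2, 0, -1], [2, 1, -1, 2], [1, -1, 1, -2], [2, -2, -1, 1]].

[[1, 2, 0, -1], [2, 1, -1, 2], [1, -1, 1, -2], [2, -2, -1, 1]]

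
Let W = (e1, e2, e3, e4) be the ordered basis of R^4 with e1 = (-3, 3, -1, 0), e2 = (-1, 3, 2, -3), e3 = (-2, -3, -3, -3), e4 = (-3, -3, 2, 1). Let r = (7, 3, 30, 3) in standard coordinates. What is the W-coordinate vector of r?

We seek scalars with c_1 e1 + ... + c_4 e4 = r; equivalently solve M c = r where the columns of M are e1, ..., e4.
Solving this 4x4 system gives c = (-4, 4, -4, 3).
Check: -4e1 + 4e2 - 4e3 + 3e4 = (7, 3, 30, 3).

(-4, 4, -4, 3)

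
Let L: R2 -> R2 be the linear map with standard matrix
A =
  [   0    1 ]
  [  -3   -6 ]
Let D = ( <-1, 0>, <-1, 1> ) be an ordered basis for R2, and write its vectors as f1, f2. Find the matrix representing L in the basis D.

The j-th column of [L]_D is [L(fj)]_D.
L(f1) = A f1 = <0, 3> = -3f1 + 3f2, so column 1 is <-3, 3>.
Repeating for f2 and assembling the columns gives [[-3, 2], [3, -3]].

[[-3, 2], [3, -3]]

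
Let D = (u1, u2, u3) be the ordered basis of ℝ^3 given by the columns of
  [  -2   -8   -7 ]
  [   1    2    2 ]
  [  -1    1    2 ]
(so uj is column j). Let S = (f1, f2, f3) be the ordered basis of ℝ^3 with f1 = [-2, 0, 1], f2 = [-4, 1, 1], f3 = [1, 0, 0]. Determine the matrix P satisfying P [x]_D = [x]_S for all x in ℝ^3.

Column j of P is [uj]_S, since P maps D-coordinates to S-coordinates.
Expressing u1 in S: u1 = -2f1 + f2 - 2f3, so column 1 of P is [-2, 1, -2].
Doing the same for each uj gives P = [[-2, -1, 0], [1, 2, 2], [-2, -2, 1]].

[[-2, -1, 0], [1, 2, 2], [-2, -2, 1]]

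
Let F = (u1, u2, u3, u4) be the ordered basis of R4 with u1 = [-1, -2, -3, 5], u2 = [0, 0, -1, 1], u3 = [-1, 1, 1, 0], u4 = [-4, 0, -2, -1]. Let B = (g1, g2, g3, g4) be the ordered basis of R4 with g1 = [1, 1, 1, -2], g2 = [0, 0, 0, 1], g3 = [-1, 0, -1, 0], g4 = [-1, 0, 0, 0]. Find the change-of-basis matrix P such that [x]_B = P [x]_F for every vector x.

[[-2, 0, 1, 0], [1, 1, 2, -1], [1, 1, 0, 2], [-2, -1, 2, 2]]

Let M have columns uj and N have columns gj. Then for every x, N [x]_B = x = M [x]_F, so P = N^(-1) M.
Since det N = 1, N^(-1) has integer entries; multiplying gives P = [[-2, 0, 1, 0], [1, 1, 2, -1], [1, 1, 0, 2], [-2, -1, 2, 2]].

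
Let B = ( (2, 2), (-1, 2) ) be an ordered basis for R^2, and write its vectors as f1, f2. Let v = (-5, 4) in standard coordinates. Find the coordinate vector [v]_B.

[v]_B is the unique c with M c = v, where M has columns f1, f2.
System: 2c_1 - c_2 = -5, 2c_1 + 2c_2 = 4; solving gives c_1 = -1, c_2 = 3.
Check: -f1 + 3f2 = (-5, 4).

(-1, 3)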